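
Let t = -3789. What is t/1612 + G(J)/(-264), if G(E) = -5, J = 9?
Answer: -248059/106392 ≈ -2.3316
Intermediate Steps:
t/1612 + G(J)/(-264) = -3789/1612 - 5/(-264) = -3789*1/1612 - 5*(-1/264) = -3789/1612 + 5/264 = -248059/106392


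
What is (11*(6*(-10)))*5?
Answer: -3300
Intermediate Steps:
(11*(6*(-10)))*5 = (11*(-60))*5 = -660*5 = -3300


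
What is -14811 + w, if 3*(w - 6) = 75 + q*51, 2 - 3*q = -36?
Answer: -43694/3 ≈ -14565.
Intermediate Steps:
q = 38/3 (q = ⅔ - ⅓*(-36) = ⅔ + 12 = 38/3 ≈ 12.667)
w = 739/3 (w = 6 + (75 + (38/3)*51)/3 = 6 + (75 + 646)/3 = 6 + (⅓)*721 = 6 + 721/3 = 739/3 ≈ 246.33)
-14811 + w = -14811 + 739/3 = -43694/3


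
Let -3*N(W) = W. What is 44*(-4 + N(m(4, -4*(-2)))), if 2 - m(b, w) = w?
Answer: -88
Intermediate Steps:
m(b, w) = 2 - w
N(W) = -W/3
44*(-4 + N(m(4, -4*(-2)))) = 44*(-4 - (2 - (-4)*(-2))/3) = 44*(-4 - (2 - 1*8)/3) = 44*(-4 - (2 - 8)/3) = 44*(-4 - 1/3*(-6)) = 44*(-4 + 2) = 44*(-2) = -88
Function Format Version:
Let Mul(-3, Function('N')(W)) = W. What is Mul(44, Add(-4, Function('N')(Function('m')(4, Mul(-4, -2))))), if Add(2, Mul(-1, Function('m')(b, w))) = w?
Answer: -88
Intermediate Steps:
Function('m')(b, w) = Add(2, Mul(-1, w))
Function('N')(W) = Mul(Rational(-1, 3), W)
Mul(44, Add(-4, Function('N')(Function('m')(4, Mul(-4, -2))))) = Mul(44, Add(-4, Mul(Rational(-1, 3), Add(2, Mul(-1, Mul(-4, -2)))))) = Mul(44, Add(-4, Mul(Rational(-1, 3), Add(2, Mul(-1, 8))))) = Mul(44, Add(-4, Mul(Rational(-1, 3), Add(2, -8)))) = Mul(44, Add(-4, Mul(Rational(-1, 3), -6))) = Mul(44, Add(-4, 2)) = Mul(44, -2) = -88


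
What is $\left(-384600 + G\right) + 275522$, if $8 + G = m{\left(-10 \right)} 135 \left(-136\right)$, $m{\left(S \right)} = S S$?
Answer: $-1945086$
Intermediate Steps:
$m{\left(S \right)} = S^{2}$
$G = -1836008$ ($G = -8 + \left(-10\right)^{2} \cdot 135 \left(-136\right) = -8 + 100 \cdot 135 \left(-136\right) = -8 + 13500 \left(-136\right) = -8 - 1836000 = -1836008$)
$\left(-384600 + G\right) + 275522 = \left(-384600 - 1836008\right) + 275522 = -2220608 + 275522 = -1945086$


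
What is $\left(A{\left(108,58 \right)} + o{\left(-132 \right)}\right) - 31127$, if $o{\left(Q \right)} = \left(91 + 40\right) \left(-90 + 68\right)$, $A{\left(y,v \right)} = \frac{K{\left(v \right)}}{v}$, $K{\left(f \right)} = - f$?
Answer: $-34010$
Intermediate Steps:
$A{\left(y,v \right)} = -1$ ($A{\left(y,v \right)} = \frac{\left(-1\right) v}{v} = -1$)
$o{\left(Q \right)} = -2882$ ($o{\left(Q \right)} = 131 \left(-22\right) = -2882$)
$\left(A{\left(108,58 \right)} + o{\left(-132 \right)}\right) - 31127 = \left(-1 - 2882\right) - 31127 = -2883 - 31127 = -34010$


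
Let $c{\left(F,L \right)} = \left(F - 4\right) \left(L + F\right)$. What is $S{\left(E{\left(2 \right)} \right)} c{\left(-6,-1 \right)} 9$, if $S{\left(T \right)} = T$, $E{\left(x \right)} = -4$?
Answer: $-2520$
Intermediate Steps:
$c{\left(F,L \right)} = \left(-4 + F\right) \left(F + L\right)$
$S{\left(E{\left(2 \right)} \right)} c{\left(-6,-1 \right)} 9 = - 4 \left(\left(-6\right)^{2} - -24 - -4 - -6\right) 9 = - 4 \left(36 + 24 + 4 + 6\right) 9 = \left(-4\right) 70 \cdot 9 = \left(-280\right) 9 = -2520$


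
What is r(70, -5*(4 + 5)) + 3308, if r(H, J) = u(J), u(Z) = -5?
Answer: 3303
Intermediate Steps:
r(H, J) = -5
r(70, -5*(4 + 5)) + 3308 = -5 + 3308 = 3303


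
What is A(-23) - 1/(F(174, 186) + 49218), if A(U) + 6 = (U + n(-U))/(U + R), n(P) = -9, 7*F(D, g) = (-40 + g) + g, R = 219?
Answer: -104147459/16898042 ≈ -6.1633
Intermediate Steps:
F(D, g) = -40/7 + 2*g/7 (F(D, g) = ((-40 + g) + g)/7 = (-40 + 2*g)/7 = -40/7 + 2*g/7)
A(U) = -6 + (-9 + U)/(219 + U) (A(U) = -6 + (U - 9)/(U + 219) = -6 + (-9 + U)/(219 + U))
A(-23) - 1/(F(174, 186) + 49218) = (-1323 - 5*(-23))/(219 - 23) - 1/((-40/7 + (2/7)*186) + 49218) = (-1323 + 115)/196 - 1/((-40/7 + 372/7) + 49218) = (1/196)*(-1208) - 1/(332/7 + 49218) = -302/49 - 1/344858/7 = -302/49 - 1*7/344858 = -302/49 - 7/344858 = -104147459/16898042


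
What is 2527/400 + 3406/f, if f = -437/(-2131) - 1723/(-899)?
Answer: 81884839661/50807200 ≈ 1611.7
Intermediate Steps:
f = 4064576/1915769 (f = -437*(-1/2131) - 1723*(-1/899) = 437/2131 + 1723/899 = 4064576/1915769 ≈ 2.1216)
2527/400 + 3406/f = 2527/400 + 3406/(4064576/1915769) = 2527*(1/400) + 3406*(1915769/4064576) = 2527/400 + 3262554607/2032288 = 81884839661/50807200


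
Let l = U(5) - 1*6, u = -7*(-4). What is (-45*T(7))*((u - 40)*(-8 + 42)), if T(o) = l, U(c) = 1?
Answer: -91800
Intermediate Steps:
u = 28
l = -5 (l = 1 - 1*6 = 1 - 6 = -5)
T(o) = -5
(-45*T(7))*((u - 40)*(-8 + 42)) = (-45*(-5))*((28 - 40)*(-8 + 42)) = 225*(-12*34) = 225*(-408) = -91800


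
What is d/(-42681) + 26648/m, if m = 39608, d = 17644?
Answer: 54814967/211313631 ≈ 0.25940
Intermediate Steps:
d/(-42681) + 26648/m = 17644/(-42681) + 26648/39608 = 17644*(-1/42681) + 26648*(1/39608) = -17644/42681 + 3331/4951 = 54814967/211313631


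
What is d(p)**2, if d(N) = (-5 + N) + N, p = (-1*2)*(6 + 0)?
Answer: 841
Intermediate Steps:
p = -12 (p = -2*6 = -12)
d(N) = -5 + 2*N
d(p)**2 = (-5 + 2*(-12))**2 = (-5 - 24)**2 = (-29)**2 = 841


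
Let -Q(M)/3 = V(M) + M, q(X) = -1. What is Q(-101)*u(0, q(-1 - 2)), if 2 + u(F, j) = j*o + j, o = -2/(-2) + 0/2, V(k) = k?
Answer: -2424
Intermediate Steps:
o = 1 (o = -2*(-½) + 0*(½) = 1 + 0 = 1)
u(F, j) = -2 + 2*j (u(F, j) = -2 + (j*1 + j) = -2 + (j + j) = -2 + 2*j)
Q(M) = -6*M (Q(M) = -3*(M + M) = -6*M)
Q(-101)*u(0, q(-1 - 2)) = (-6*(-101))*(-2 + 2*(-1)) = 606*(-2 - 2) = 606*(-4) = -2424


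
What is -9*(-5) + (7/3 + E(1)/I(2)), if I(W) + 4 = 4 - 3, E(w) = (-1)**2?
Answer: 47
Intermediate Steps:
E(w) = 1
I(W) = -3 (I(W) = -4 + (4 - 3) = -4 + 1 = -3)
-9*(-5) + (7/3 + E(1)/I(2)) = -9*(-5) + (7/3 + 1/(-3)) = 45 + (7*(1/3) + 1*(-1/3)) = 45 + (7/3 - 1/3) = 45 + 2 = 47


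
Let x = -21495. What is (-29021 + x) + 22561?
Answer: -27955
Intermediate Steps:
(-29021 + x) + 22561 = (-29021 - 21495) + 22561 = -50516 + 22561 = -27955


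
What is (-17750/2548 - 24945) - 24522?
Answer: -63029833/1274 ≈ -49474.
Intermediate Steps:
(-17750/2548 - 24945) - 24522 = (-17750*1/2548 - 24945) - 24522 = (-8875/1274 - 24945) - 24522 = -31788805/1274 - 24522 = -63029833/1274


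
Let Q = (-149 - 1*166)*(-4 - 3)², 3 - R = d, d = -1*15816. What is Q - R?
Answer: -31254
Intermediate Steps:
d = -15816
R = 15819 (R = 3 - 1*(-15816) = 3 + 15816 = 15819)
Q = -15435 (Q = (-149 - 166)*(-7)² = -315*49 = -15435)
Q - R = -15435 - 1*15819 = -15435 - 15819 = -31254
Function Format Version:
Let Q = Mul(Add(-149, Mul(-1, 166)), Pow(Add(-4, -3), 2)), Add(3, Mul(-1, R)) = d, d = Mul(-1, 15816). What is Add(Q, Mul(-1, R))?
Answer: -31254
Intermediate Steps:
d = -15816
R = 15819 (R = Add(3, Mul(-1, -15816)) = Add(3, 15816) = 15819)
Q = -15435 (Q = Mul(Add(-149, -166), Pow(-7, 2)) = Mul(-315, 49) = -15435)
Add(Q, Mul(-1, R)) = Add(-15435, Mul(-1, 15819)) = Add(-15435, -15819) = -31254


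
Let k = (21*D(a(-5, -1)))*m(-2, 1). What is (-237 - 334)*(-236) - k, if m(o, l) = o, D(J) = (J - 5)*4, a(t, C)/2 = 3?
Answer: 134924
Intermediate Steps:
a(t, C) = 6 (a(t, C) = 2*3 = 6)
D(J) = -20 + 4*J (D(J) = (-5 + J)*4 = -20 + 4*J)
k = -168 (k = (21*(-20 + 4*6))*(-2) = (21*(-20 + 24))*(-2) = (21*4)*(-2) = 84*(-2) = -168)
(-237 - 334)*(-236) - k = (-237 - 334)*(-236) - 1*(-168) = -571*(-236) + 168 = 134756 + 168 = 134924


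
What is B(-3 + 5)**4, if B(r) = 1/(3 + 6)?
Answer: 1/6561 ≈ 0.00015242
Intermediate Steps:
B(r) = 1/9
B(-3 + 5)**4 = (1/9)**4 = 1/6561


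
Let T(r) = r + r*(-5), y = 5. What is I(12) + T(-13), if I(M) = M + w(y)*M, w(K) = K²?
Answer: 364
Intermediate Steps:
T(r) = -4*r (T(r) = r - 5*r = -4*r)
I(M) = 26*M (I(M) = M + 5²*M = M + 25*M = 26*M)
I(12) + T(-13) = 26*12 - 4*(-13) = 312 + 52 = 364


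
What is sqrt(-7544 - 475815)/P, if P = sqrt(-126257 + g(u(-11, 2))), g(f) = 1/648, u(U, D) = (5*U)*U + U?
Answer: 18*sqrt(79091583646130)/81814535 ≈ 1.9566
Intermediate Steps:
u(U, D) = U + 5*U**2 (u(U, D) = 5*U**2 + U = U + 5*U**2)
g(f) = 1/648
P = I*sqrt(163629070)/36 (P = sqrt(-126257 + 1/648) = sqrt(-81814535/648) = I*sqrt(163629070)/36 ≈ 355.33*I)
sqrt(-7544 - 475815)/P = sqrt(-7544 - 475815)/((I*sqrt(163629070)/36)) = sqrt(-483359)*(-18*I*sqrt(163629070)/81814535) = (I*sqrt(483359))*(-18*I*sqrt(163629070)/81814535) = 18*sqrt(79091583646130)/81814535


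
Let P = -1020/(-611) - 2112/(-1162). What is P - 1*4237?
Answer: -1502859031/354991 ≈ -4233.5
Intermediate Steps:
P = 1237836/354991 (P = -1020*(-1/611) - 2112*(-1/1162) = 1020/611 + 1056/581 = 1237836/354991 ≈ 3.4869)
P - 1*4237 = 1237836/354991 - 1*4237 = 1237836/354991 - 4237 = -1502859031/354991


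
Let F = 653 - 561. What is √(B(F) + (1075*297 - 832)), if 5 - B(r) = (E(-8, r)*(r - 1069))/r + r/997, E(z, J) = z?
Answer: 3*√18600559211606/22931 ≈ 564.24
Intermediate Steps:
F = 92
B(r) = 5 - r/997 - (8552 - 8*r)/r (B(r) = 5 - ((-8*(r - 1069))/r + r/997) = 5 - ((-8*(-1069 + r))/r + r*(1/997)) = 5 - ((8552 - 8*r)/r + r/997) = 5 - (r/997 + (8552 - 8*r)/r) = 5 + (-r/997 - (8552 - 8*r)/r) = 5 - r/997 - (8552 - 8*r)/r)
√(B(F) + (1075*297 - 832)) = √((13 - 8552/92 - 1/997*92) + (1075*297 - 832)) = √((13 - 8552*1/92 - 92/997) + (319275 - 832)) = √((13 - 2138/23 - 92/997) + 318443) = √(-1835599/22931 + 318443) = √(7300380834/22931) = 3*√18600559211606/22931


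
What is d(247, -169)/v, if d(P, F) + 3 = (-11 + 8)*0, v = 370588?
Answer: -3/370588 ≈ -8.0952e-6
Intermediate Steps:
d(P, F) = -3 (d(P, F) = -3 + (-11 + 8)*0 = -3 - 3*0 = -3 + 0 = -3)
d(247, -169)/v = -3/370588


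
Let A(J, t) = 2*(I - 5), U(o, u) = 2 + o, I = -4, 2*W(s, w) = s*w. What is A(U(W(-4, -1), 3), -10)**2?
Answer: 324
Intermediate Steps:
W(s, w) = s*w/2 (W(s, w) = (s*w)/2 = s*w/2)
A(J, t) = -18 (A(J, t) = 2*(-4 - 5) = 2*(-9) = -18)
A(U(W(-4, -1), 3), -10)**2 = (-18)**2 = 324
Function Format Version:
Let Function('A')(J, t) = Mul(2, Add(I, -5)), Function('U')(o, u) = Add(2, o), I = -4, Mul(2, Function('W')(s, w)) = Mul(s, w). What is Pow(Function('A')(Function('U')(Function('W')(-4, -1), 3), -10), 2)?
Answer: 324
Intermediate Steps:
Function('W')(s, w) = Mul(Rational(1, 2), s, w) (Function('W')(s, w) = Mul(Rational(1, 2), Mul(s, w)) = Mul(Rational(1, 2), s, w))
Function('A')(J, t) = -18 (Function('A')(J, t) = Mul(2, Add(-4, -5)) = Mul(2, -9) = -18)
Pow(Function('A')(Function('U')(Function('W')(-4, -1), 3), -10), 2) = Pow(-18, 2) = 324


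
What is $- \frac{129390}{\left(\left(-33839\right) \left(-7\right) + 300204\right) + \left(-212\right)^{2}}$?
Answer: $- \frac{43130}{194007} \approx -0.22231$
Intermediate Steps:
$- \frac{129390}{\left(\left(-33839\right) \left(-7\right) + 300204\right) + \left(-212\right)^{2}} = - \frac{129390}{\left(236873 + 300204\right) + 44944} = - \frac{129390}{537077 + 44944} = - \frac{129390}{582021} = \left(-129390\right) \frac{1}{582021} = - \frac{43130}{194007}$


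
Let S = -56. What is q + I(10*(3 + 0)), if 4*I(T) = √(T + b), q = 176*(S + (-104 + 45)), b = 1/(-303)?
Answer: -20240 + √2753967/1212 ≈ -20239.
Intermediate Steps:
b = -1/303 ≈ -0.0033003
q = -20240 (q = 176*(-56 + (-104 + 45)) = 176*(-56 - 59) = 176*(-115) = -20240)
I(T) = √(-1/303 + T)/4 (I(T) = √(T - 1/303)/4 = √(-1/303 + T)/4)
q + I(10*(3 + 0)) = -20240 + √(-303 + 91809*(10*(3 + 0)))/1212 = -20240 + √(-303 + 91809*(10*3))/1212 = -20240 + √(-303 + 91809*30)/1212 = -20240 + √(-303 + 2754270)/1212 = -20240 + √2753967/1212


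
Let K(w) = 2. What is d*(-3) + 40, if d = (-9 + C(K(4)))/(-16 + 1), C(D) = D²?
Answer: 39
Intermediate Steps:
d = ⅓ (d = (-9 + 2²)/(-16 + 1) = (-9 + 4)/(-15) = -5*(-1/15) = ⅓ ≈ 0.33333)
d*(-3) + 40 = (⅓)*(-3) + 40 = -1 + 40 = 39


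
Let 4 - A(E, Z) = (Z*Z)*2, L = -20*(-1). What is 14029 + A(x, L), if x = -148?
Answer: 13233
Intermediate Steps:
L = 20
A(E, Z) = 4 - 2*Z² (A(E, Z) = 4 - Z*Z*2 = 4 - Z²*2 = 4 - 2*Z²)
14029 + A(x, L) = 14029 + (4 - 2*20²) = 14029 + (4 - 2*400) = 14029 + (4 - 800) = 14029 - 796 = 13233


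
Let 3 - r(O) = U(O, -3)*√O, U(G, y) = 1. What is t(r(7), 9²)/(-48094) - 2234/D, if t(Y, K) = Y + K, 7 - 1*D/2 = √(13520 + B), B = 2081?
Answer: 187370309/373978944 + √7/48094 + 1117*√15601/15552 ≈ 9.4721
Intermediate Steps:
D = 14 - 2*√15601 (D = 14 - 2*√(13520 + 2081) = 14 - 2*√15601 ≈ -235.81)
r(O) = 3 - √O
t(Y, K) = K + Y
t(r(7), 9²)/(-48094) - 2234/D = (9² + (3 - √7))/(-48094) - 2234/(14 - 2*√15601) = (81 + (3 - √7))*(-1/48094) - 2234/(14 - 2*√15601) = (84 - √7)*(-1/48094) - 2234/(14 - 2*√15601) = (-42/24047 + √7/48094) - 2234/(14 - 2*√15601) = -42/24047 - 2234/(14 - 2*√15601) + √7/48094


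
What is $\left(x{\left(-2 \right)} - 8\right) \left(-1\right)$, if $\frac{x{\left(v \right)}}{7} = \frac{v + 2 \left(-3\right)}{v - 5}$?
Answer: $0$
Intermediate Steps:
$x{\left(v \right)} = \frac{7 \left(-6 + v\right)}{-5 + v}$ ($x{\left(v \right)} = 7 \frac{v + 2 \left(-3\right)}{v - 5} = 7 \frac{v - 6}{-5 + v} = 7 \frac{-6 + v}{-5 + v} = \frac{7 \left(-6 + v\right)}{-5 + v}$)
$\left(x{\left(-2 \right)} - 8\right) \left(-1\right) = \left(\frac{7 \left(-6 - 2\right)}{-5 - 2} - 8\right) \left(-1\right) = \left(7 \frac{1}{-7} \left(-8\right) - 8\right) \left(-1\right) = \left(7 \left(- \frac{1}{7}\right) \left(-8\right) - 8\right) \left(-1\right) = \left(8 - 8\right) \left(-1\right) = 0 \left(-1\right) = 0$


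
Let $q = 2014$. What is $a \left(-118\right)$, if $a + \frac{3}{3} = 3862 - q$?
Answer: $-217946$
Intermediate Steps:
$a = 1847$ ($a = -1 + \left(3862 - 2014\right) = -1 + 1848 = 1847$)
$a \left(-118\right) = 1847 \left(-118\right) = -217946$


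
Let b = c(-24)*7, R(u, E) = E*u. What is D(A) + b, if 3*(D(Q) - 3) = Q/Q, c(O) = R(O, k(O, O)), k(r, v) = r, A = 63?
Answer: 12106/3 ≈ 4035.3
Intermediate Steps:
c(O) = O² (c(O) = O*O = O²)
b = 4032 (b = (-24)²*7 = 576*7 = 4032)
D(Q) = 10/3 (D(Q) = 3 + (Q/Q)/3 = 3 + (⅓)*1 = 3 + ⅓ = 10/3)
D(A) + b = 10/3 + 4032 = 12106/3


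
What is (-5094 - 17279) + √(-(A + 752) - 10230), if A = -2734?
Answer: -22373 + 2*I*√2062 ≈ -22373.0 + 90.818*I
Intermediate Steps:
(-5094 - 17279) + √(-(A + 752) - 10230) = (-5094 - 17279) + √(-(-2734 + 752) - 10230) = -22373 + √(-1*(-1982) - 10230) = -22373 + √(1982 - 10230) = -22373 + √(-8248) = -22373 + 2*I*√2062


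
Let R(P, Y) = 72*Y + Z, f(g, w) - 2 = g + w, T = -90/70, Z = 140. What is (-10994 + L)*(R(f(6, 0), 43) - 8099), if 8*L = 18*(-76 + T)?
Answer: 1520664963/28 ≈ 5.4309e+7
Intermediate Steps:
T = -9/7 (T = -90*1/70 = -9/7 ≈ -1.2857)
L = -4869/28 (L = (18*(-76 - 9/7))/8 = (18*(-541/7))/8 = (1/8)*(-9738/7) = -4869/28 ≈ -173.89)
f(g, w) = 2 + g + w (f(g, w) = 2 + (g + w) = 2 + g + w)
R(P, Y) = 140 + 72*Y (R(P, Y) = 72*Y + 140 = 140 + 72*Y)
(-10994 + L)*(R(f(6, 0), 43) - 8099) = (-10994 - 4869/28)*((140 + 72*43) - 8099) = -312701*((140 + 3096) - 8099)/28 = -312701*(3236 - 8099)/28 = -312701/28*(-4863) = 1520664963/28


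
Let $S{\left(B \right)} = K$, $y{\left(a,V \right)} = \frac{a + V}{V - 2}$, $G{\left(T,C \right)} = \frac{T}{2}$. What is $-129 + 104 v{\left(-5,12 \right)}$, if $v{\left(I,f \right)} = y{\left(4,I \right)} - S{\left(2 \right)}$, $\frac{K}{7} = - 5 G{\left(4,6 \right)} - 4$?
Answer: $\frac{70545}{7} \approx 10078.0$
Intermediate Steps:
$G{\left(T,C \right)} = \frac{T}{2}$ ($G{\left(T,C \right)} = T \frac{1}{2} = \frac{T}{2}$)
$y{\left(a,V \right)} = \frac{V + a}{-2 + V}$
$K = -98$ ($K = 7 \left(- 5 \cdot \frac{1}{2} \cdot 4 - 4\right) = 7 \left(\left(-5\right) 2 - 4\right) = 7 \left(-10 - 4\right) = 7 \left(-14\right) = -98$)
$S{\left(B \right)} = -98$
$v{\left(I,f \right)} = 98 + \frac{4 + I}{-2 + I}$ ($v{\left(I,f \right)} = \frac{I + 4}{-2 + I} - -98 = \frac{4 + I}{-2 + I} + 98 = 98 + \frac{4 + I}{-2 + I}$)
$-129 + 104 v{\left(-5,12 \right)} = -129 + 104 \frac{3 \left(-64 + 33 \left(-5\right)\right)}{-2 - 5} = -129 + 104 \frac{3 \left(-64 - 165\right)}{-7} = -129 + 104 \cdot 3 \left(- \frac{1}{7}\right) \left(-229\right) = -129 + 104 \cdot \frac{687}{7} = -129 + \frac{71448}{7} = \frac{70545}{7}$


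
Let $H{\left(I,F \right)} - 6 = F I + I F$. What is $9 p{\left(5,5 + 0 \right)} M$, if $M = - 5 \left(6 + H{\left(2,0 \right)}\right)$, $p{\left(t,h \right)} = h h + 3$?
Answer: $-15120$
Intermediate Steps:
$p{\left(t,h \right)} = 3 + h^{2}$ ($p{\left(t,h \right)} = h^{2} + 3 = 3 + h^{2}$)
$H{\left(I,F \right)} = 6 + 2 F I$ ($H{\left(I,F \right)} = 6 + \left(F I + I F\right) = 6 + \left(F I + F I\right) = 6 + 2 F I$)
$M = -60$ ($M = - 5 \left(6 + \left(6 + 2 \cdot 0 \cdot 2\right)\right) = - 5 \left(6 + \left(6 + 0\right)\right) = - 5 \left(6 + 6\right) = \left(-5\right) 12 = -60$)
$9 p{\left(5,5 + 0 \right)} M = 9 \left(3 + \left(5 + 0\right)^{2}\right) \left(-60\right) = 9 \left(3 + 5^{2}\right) \left(-60\right) = 9 \left(3 + 25\right) \left(-60\right) = 9 \cdot 28 \left(-60\right) = 252 \left(-60\right) = -15120$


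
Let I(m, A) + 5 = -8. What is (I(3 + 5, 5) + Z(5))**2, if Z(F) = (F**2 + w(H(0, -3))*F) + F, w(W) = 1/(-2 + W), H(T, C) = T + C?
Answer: 256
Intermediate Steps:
H(T, C) = C + T
I(m, A) = -13 (I(m, A) = -5 - 8 = -13)
Z(F) = F**2 + 4*F/5 (Z(F) = (F**2 + F/(-2 + (-3 + 0))) + F = (F**2 + F/(-2 - 3)) + F = (F**2 + F/(-5)) + F = (F**2 - F/5) + F = F**2 + 4*F/5)
(I(3 + 5, 5) + Z(5))**2 = (-13 + (1/5)*5*(4 + 5*5))**2 = (-13 + (1/5)*5*(4 + 25))**2 = (-13 + (1/5)*5*29)**2 = (-13 + 29)**2 = 16**2 = 256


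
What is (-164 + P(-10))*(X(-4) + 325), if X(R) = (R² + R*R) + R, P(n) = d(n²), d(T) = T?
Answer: -22592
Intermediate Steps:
P(n) = n²
X(R) = R + 2*R² (X(R) = (R² + R²) + R = 2*R² + R = R + 2*R²)
(-164 + P(-10))*(X(-4) + 325) = (-164 + (-10)²)*(-4*(1 + 2*(-4)) + 325) = (-164 + 100)*(-4*(1 - 8) + 325) = -64*(-4*(-7) + 325) = -64*(28 + 325) = -64*353 = -22592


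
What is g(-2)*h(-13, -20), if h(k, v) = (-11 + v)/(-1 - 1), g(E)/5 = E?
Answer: -155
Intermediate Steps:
g(E) = 5*E
h(k, v) = 11/2 - v/2 (h(k, v) = (-11 + v)/(-2) = (-11 + v)*(-½) = 11/2 - v/2)
g(-2)*h(-13, -20) = (5*(-2))*(11/2 - ½*(-20)) = -10*(11/2 + 10) = -10*31/2 = -155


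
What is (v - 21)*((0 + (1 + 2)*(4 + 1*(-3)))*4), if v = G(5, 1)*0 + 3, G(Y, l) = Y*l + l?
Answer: -216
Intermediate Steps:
G(Y, l) = l + Y*l
v = 3 (v = (1*(1 + 5))*0 + 3 = (1*6)*0 + 3 = 6*0 + 3 = 0 + 3 = 3)
(v - 21)*((0 + (1 + 2)*(4 + 1*(-3)))*4) = (3 - 21)*((0 + (1 + 2)*(4 + 1*(-3)))*4) = -18*(0 + 3*(4 - 3))*4 = -18*(0 + 3*1)*4 = -18*(0 + 3)*4 = -54*4 = -18*12 = -216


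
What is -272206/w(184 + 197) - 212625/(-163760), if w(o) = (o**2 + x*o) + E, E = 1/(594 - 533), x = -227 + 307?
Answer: -44107779041/175454134352 ≈ -0.25139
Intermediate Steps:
x = 80
E = 1/61 ≈ 0.016393
w(o) = 1/61 + o**2 + 80*o (w(o) = (o**2 + 80*o) + 1/61 = 1/61 + o**2 + 80*o)
-272206/w(184 + 197) - 212625/(-163760) = -272206/(1/61 + (184 + 197)**2 + 80*(184 + 197)) - 212625/(-163760) = -272206/(1/61 + 381**2 + 80*381) - 212625*(-1/163760) = -272206/(1/61 + 145161 + 30480) + 42525/32752 = -272206/10714102/61 + 42525/32752 = -272206*61/10714102 + 42525/32752 = -8302283/5357051 + 42525/32752 = -44107779041/175454134352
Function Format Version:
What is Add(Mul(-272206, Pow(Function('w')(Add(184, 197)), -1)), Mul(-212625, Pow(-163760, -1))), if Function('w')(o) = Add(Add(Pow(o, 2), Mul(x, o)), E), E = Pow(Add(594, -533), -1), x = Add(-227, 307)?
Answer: Rational(-44107779041, 175454134352) ≈ -0.25139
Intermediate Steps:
x = 80
E = Rational(1, 61) (E = Pow(61, -1) = Rational(1, 61) ≈ 0.016393)
Function('w')(o) = Add(Rational(1, 61), Pow(o, 2), Mul(80, o)) (Function('w')(o) = Add(Add(Pow(o, 2), Mul(80, o)), Rational(1, 61)) = Add(Rational(1, 61), Pow(o, 2), Mul(80, o)))
Add(Mul(-272206, Pow(Function('w')(Add(184, 197)), -1)), Mul(-212625, Pow(-163760, -1))) = Add(Mul(-272206, Pow(Add(Rational(1, 61), Pow(Add(184, 197), 2), Mul(80, Add(184, 197))), -1)), Mul(-212625, Pow(-163760, -1))) = Add(Mul(-272206, Pow(Add(Rational(1, 61), Pow(381, 2), Mul(80, 381)), -1)), Mul(-212625, Rational(-1, 163760))) = Add(Mul(-272206, Pow(Add(Rational(1, 61), 145161, 30480), -1)), Rational(42525, 32752)) = Add(Mul(-272206, Pow(Rational(10714102, 61), -1)), Rational(42525, 32752)) = Add(Mul(-272206, Rational(61, 10714102)), Rational(42525, 32752)) = Add(Rational(-8302283, 5357051), Rational(42525, 32752)) = Rational(-44107779041, 175454134352)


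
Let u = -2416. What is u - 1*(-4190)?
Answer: 1774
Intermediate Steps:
u - 1*(-4190) = -2416 - 1*(-4190) = -2416 + 4190 = 1774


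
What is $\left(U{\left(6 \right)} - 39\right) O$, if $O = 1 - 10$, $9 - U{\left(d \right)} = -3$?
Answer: $243$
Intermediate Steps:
$U{\left(d \right)} = 12$ ($U{\left(d \right)} = 9 - -3 = 9 + 3 = 12$)
$O = -9$ ($O = 1 - 10 = -9$)
$\left(U{\left(6 \right)} - 39\right) O = \left(12 - 39\right) \left(-9\right) = \left(-27\right) \left(-9\right) = 243$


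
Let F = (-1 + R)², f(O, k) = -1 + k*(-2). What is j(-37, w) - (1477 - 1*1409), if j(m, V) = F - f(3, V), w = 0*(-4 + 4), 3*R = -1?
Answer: -587/9 ≈ -65.222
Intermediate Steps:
R = -⅓ (R = (⅓)*(-1) = -⅓ ≈ -0.33333)
f(O, k) = -1 - 2*k
F = 16/9 (F = (-1 - ⅓)² = (-4/3)² = 16/9 ≈ 1.7778)
w = 0 (w = 0*0 = 0)
j(m, V) = 25/9 + 2*V (j(m, V) = 16/9 - (-1 - 2*V) = 16/9 + (1 + 2*V) = 25/9 + 2*V)
j(-37, w) - (1477 - 1*1409) = (25/9 + 2*0) - (1477 - 1*1409) = (25/9 + 0) - (1477 - 1409) = 25/9 - 1*68 = 25/9 - 68 = -587/9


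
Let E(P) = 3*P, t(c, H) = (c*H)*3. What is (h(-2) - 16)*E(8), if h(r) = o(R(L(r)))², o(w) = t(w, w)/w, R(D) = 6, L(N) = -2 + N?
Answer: 7392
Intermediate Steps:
t(c, H) = 3*H*c (t(c, H) = (H*c)*3 = 3*H*c)
o(w) = 3*w (o(w) = (3*w*w)/w = (3*w²)/w = 3*w)
h(r) = 324 (h(r) = (3*6)² = 18² = 324)
(h(-2) - 16)*E(8) = (324 - 16)*(3*8) = 308*24 = 7392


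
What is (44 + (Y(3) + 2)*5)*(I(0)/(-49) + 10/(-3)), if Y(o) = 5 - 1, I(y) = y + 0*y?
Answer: -740/3 ≈ -246.67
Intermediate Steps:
I(y) = y (I(y) = y + 0 = y)
Y(o) = 4
(44 + (Y(3) + 2)*5)*(I(0)/(-49) + 10/(-3)) = (44 + (4 + 2)*5)*(0/(-49) + 10/(-3)) = (44 + 6*5)*(0*(-1/49) + 10*(-⅓)) = (44 + 30)*(0 - 10/3) = 74*(-10/3) = -740/3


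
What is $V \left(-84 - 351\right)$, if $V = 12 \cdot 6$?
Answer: $-31320$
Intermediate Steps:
$V = 72$
$V \left(-84 - 351\right) = 72 \left(-84 - 351\right) = 72 \left(-435\right) = -31320$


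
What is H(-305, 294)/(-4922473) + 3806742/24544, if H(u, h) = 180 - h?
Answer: 9369293755491/60408588656 ≈ 155.10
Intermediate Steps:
H(-305, 294)/(-4922473) + 3806742/24544 = (180 - 1*294)/(-4922473) + 3806742/24544 = (180 - 294)*(-1/4922473) + 3806742*(1/24544) = -114*(-1/4922473) + 1903371/12272 = 114/4922473 + 1903371/12272 = 9369293755491/60408588656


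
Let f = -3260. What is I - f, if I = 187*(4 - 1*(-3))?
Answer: 4569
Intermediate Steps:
I = 1309 (I = 187*(4 + 3) = 187*7 = 1309)
I - f = 1309 - 1*(-3260) = 1309 + 3260 = 4569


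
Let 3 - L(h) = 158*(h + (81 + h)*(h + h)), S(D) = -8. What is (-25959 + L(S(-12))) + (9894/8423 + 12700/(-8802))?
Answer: 5925643433240/37069623 ≈ 1.5985e+5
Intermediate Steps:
L(h) = 3 - 158*h - 316*h*(81 + h) (L(h) = 3 - 158*(h + (81 + h)*(h + h)) = 3 - 158*(h + (81 + h)*(2*h)) = 3 - 158*(h + 2*h*(81 + h)) = 3 - (158*h + 316*h*(81 + h)) = 3 + (-158*h - 316*h*(81 + h)) = 3 - 158*h - 316*h*(81 + h))
(-25959 + L(S(-12))) + (9894/8423 + 12700/(-8802)) = (-25959 + (3 - 25754*(-8) - 316*(-8)²)) + (9894/8423 + 12700/(-8802)) = (-25959 + (3 + 206032 - 316*64)) + (9894*(1/8423) + 12700*(-1/8802)) = (-25959 + (3 + 206032 - 20224)) + (9894/8423 - 6350/4401) = (-25959 + 185811) - 9942556/37069623 = 159852 - 9942556/37069623 = 5925643433240/37069623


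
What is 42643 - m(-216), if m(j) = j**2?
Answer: -4013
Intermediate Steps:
42643 - m(-216) = 42643 - 1*(-216)**2 = 42643 - 1*46656 = 42643 - 46656 = -4013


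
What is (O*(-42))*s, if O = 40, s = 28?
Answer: -47040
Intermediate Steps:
(O*(-42))*s = (40*(-42))*28 = -1680*28 = -47040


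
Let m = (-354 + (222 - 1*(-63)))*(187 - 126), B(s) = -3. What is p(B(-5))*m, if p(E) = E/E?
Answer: -4209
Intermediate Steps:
p(E) = 1
m = -4209 (m = (-354 + (222 + 63))*61 = (-354 + 285)*61 = -69*61 = -4209)
p(B(-5))*m = 1*(-4209) = -4209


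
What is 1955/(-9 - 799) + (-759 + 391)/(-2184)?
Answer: -496547/220584 ≈ -2.2511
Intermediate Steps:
1955/(-9 - 799) + (-759 + 391)/(-2184) = 1955/(-808) - 368*(-1/2184) = 1955*(-1/808) + 46/273 = -1955/808 + 46/273 = -496547/220584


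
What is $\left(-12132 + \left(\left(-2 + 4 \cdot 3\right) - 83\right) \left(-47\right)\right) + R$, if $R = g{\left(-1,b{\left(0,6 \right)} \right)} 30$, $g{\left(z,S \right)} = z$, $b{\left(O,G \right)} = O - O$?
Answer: $-8731$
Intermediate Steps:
$b{\left(O,G \right)} = 0$
$R = -30$ ($R = \left(-1\right) 30 = -30$)
$\left(-12132 + \left(\left(-2 + 4 \cdot 3\right) - 83\right) \left(-47\right)\right) + R = \left(-12132 + \left(\left(-2 + 4 \cdot 3\right) - 83\right) \left(-47\right)\right) - 30 = \left(-12132 + \left(\left(-2 + 12\right) - 83\right) \left(-47\right)\right) - 30 = \left(-12132 + \left(10 - 83\right) \left(-47\right)\right) - 30 = \left(-12132 - -3431\right) - 30 = \left(-12132 + 3431\right) - 30 = -8701 - 30 = -8731$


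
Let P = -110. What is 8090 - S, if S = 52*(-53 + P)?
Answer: 16566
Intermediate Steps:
S = -8476 (S = 52*(-53 - 110) = 52*(-163) = -8476)
8090 - S = 8090 - 1*(-8476) = 8090 + 8476 = 16566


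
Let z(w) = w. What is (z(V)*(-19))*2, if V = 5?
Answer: -190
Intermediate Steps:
(z(V)*(-19))*2 = (5*(-19))*2 = -95*2 = -190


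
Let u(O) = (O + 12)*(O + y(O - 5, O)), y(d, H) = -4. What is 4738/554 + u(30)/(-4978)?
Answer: 5745199/689453 ≈ 8.3330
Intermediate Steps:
u(O) = (-4 + O)*(12 + O) (u(O) = (O + 12)*(O - 4) = (12 + O)*(-4 + O) = (-4 + O)*(12 + O))
4738/554 + u(30)/(-4978) = 4738/554 + (-48 + 30² + 8*30)/(-4978) = 4738*(1/554) + (-48 + 900 + 240)*(-1/4978) = 2369/277 + 1092*(-1/4978) = 2369/277 - 546/2489 = 5745199/689453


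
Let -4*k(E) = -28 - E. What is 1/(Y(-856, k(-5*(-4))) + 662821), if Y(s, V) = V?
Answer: 1/662833 ≈ 1.5087e-6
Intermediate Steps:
k(E) = 7 + E/4 (k(E) = -(-28 - E)/4 = 7 + E/4)
1/(Y(-856, k(-5*(-4))) + 662821) = 1/((7 + (-5*(-4))/4) + 662821) = 1/((7 + (¼)*20) + 662821) = 1/((7 + 5) + 662821) = 1/(12 + 662821) = 1/662833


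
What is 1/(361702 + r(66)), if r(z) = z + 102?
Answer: 1/361870 ≈ 2.7634e-6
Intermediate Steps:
r(z) = 102 + z
1/(361702 + r(66)) = 1/(361702 + (102 + 66)) = 1/(361702 + 168) = 1/361870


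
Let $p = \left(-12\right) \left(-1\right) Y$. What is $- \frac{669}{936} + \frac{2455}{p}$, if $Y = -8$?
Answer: $- \frac{32807}{1248} \approx -26.288$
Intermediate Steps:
$p = -96$ ($p = \left(-12\right) \left(-1\right) \left(-8\right) = 12 \left(-8\right) = -96$)
$- \frac{669}{936} + \frac{2455}{p} = - \frac{669}{936} + \frac{2455}{-96} = \left(-669\right) \frac{1}{936} + 2455 \left(- \frac{1}{96}\right) = - \frac{223}{312} - \frac{2455}{96} = - \frac{32807}{1248}$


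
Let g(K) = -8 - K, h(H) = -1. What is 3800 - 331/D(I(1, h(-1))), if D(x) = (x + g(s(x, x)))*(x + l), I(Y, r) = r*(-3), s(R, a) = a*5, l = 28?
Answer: 2356331/620 ≈ 3800.5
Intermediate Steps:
s(R, a) = 5*a
I(Y, r) = -3*r
D(x) = (-8 - 4*x)*(28 + x) (D(x) = (x + (-8 - 5*x))*(x + 28) = (x + (-8 - 5*x))*(28 + x) = (-8 - 4*x)*(28 + x))
3800 - 331/D(I(1, h(-1))) = 3800 - 331/(-224 - (-360)*(-1) - 4*(-3*(-1))²) = 3800 - 331/(-224 - 120*3 - 4*3²) = 3800 - 331/(-224 - 360 - 4*9) = 3800 - 331/(-224 - 360 - 36) = 3800 - 331/(-620) = 3800 - 331*(-1/620) = 3800 + 331/620 = 2356331/620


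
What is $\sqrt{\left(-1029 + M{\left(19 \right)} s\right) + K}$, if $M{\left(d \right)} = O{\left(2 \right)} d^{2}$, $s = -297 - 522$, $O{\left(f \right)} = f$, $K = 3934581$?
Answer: $\sqrt{3342234} \approx 1828.2$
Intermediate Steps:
$s = -819$
$M{\left(d \right)} = 2 d^{2}$
$\sqrt{\left(-1029 + M{\left(19 \right)} s\right) + K} = \sqrt{\left(-1029 + 2 \cdot 19^{2} \left(-819\right)\right) + 3934581} = \sqrt{\left(-1029 + 2 \cdot 361 \left(-819\right)\right) + 3934581} = \sqrt{\left(-1029 + 722 \left(-819\right)\right) + 3934581} = \sqrt{\left(-1029 - 591318\right) + 3934581} = \sqrt{-592347 + 3934581} = \sqrt{3342234}$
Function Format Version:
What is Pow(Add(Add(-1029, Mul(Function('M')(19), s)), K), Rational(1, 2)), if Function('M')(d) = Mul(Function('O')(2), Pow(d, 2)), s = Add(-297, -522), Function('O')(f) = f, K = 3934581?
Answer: Pow(3342234, Rational(1, 2)) ≈ 1828.2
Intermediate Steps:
s = -819
Function('M')(d) = Mul(2, Pow(d, 2))
Pow(Add(Add(-1029, Mul(Function('M')(19), s)), K), Rational(1, 2)) = Pow(Add(Add(-1029, Mul(Mul(2, Pow(19, 2)), -819)), 3934581), Rational(1, 2)) = Pow(Add(Add(-1029, Mul(Mul(2, 361), -819)), 3934581), Rational(1, 2)) = Pow(Add(Add(-1029, Mul(722, -819)), 3934581), Rational(1, 2)) = Pow(Add(Add(-1029, -591318), 3934581), Rational(1, 2)) = Pow(Add(-592347, 3934581), Rational(1, 2)) = Pow(3342234, Rational(1, 2))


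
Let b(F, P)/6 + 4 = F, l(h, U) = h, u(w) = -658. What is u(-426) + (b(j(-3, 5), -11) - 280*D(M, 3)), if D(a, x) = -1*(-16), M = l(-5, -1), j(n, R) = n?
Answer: -5180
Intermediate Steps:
b(F, P) = -24 + 6*F
M = -5
D(a, x) = 16
u(-426) + (b(j(-3, 5), -11) - 280*D(M, 3)) = -658 + ((-24 + 6*(-3)) - 280*16) = -658 + ((-24 - 18) - 4480) = -658 + (-42 - 4480) = -658 - 4522 = -5180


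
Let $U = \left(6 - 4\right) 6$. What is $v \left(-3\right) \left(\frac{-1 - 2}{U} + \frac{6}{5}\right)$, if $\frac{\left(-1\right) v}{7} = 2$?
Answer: $\frac{399}{10} \approx 39.9$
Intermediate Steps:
$U = 12$ ($U = 2 \cdot 6 = 12$)
$v = -14$ ($v = \left(-7\right) 2 = -14$)
$v \left(-3\right) \left(\frac{-1 - 2}{U} + \frac{6}{5}\right) = \left(-14\right) \left(-3\right) \left(\frac{-1 - 2}{12} + \frac{6}{5}\right) = 42 \left(\left(-3\right) \frac{1}{12} + 6 \cdot \frac{1}{5}\right) = 42 \left(- \frac{1}{4} + \frac{6}{5}\right) = 42 \cdot \frac{19}{20} = \frac{399}{10}$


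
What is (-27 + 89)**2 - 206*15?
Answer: 754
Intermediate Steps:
(-27 + 89)**2 - 206*15 = 62**2 - 1*3090 = 3844 - 3090 = 754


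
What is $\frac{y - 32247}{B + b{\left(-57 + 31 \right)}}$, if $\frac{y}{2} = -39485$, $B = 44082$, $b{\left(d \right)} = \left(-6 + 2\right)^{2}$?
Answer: $- \frac{111217}{44098} \approx -2.522$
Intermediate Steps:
$b{\left(d \right)} = 16$ ($b{\left(d \right)} = \left(-4\right)^{2} = 16$)
$y = -78970$ ($y = 2 \left(-39485\right) = -78970$)
$\frac{y - 32247}{B + b{\left(-57 + 31 \right)}} = \frac{-78970 - 32247}{44082 + 16} = - \frac{111217}{44098}$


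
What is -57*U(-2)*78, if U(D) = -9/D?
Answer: -20007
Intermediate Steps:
-57*U(-2)*78 = -(-513)/(-2)*78 = -(-513)*(-1)/2*78 = -57*9/2*78 = -513/2*78 = -20007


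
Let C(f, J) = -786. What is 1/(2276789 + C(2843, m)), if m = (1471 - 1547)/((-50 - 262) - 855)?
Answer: 1/2276003 ≈ 4.3937e-7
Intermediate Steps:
m = 76/1167 (m = -76/(-312 - 855) = -76/(-1167) = -76*(-1/1167) = 76/1167 ≈ 0.065124)
1/(2276789 + C(2843, m)) = 1/(2276789 - 786) = 1/2276003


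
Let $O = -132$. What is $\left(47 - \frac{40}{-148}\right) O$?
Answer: $- \frac{230868}{37} \approx -6239.7$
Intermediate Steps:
$\left(47 - \frac{40}{-148}\right) O = \left(47 - \frac{40}{-148}\right) \left(-132\right) = \left(47 - - \frac{10}{37}\right) \left(-132\right) = \left(47 + \frac{10}{37}\right) \left(-132\right) = \frac{1749}{37} \left(-132\right) = - \frac{230868}{37}$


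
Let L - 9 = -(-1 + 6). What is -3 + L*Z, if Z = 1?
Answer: 1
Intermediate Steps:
L = 4 (L = 9 - (-1 + 6) = 9 - 1*5 = 9 - 5 = 4)
-3 + L*Z = -3 + 4*1 = -3 + 4 = 1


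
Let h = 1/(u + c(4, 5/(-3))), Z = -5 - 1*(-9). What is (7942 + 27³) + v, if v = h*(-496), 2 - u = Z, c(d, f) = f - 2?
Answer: 471113/17 ≈ 27713.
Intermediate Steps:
Z = 4 (Z = -5 + 9 = 4)
c(d, f) = -2 + f
u = -2 (u = 2 - 1*4 = 2 - 4 = -2)
h = -3/17 (h = 1/(-2 + (-2 + 5/(-3))) = 1/(-2 + (-2 + 5*(-⅓))) = 1/(-2 + (-2 - 5/3)) = 1/(-2 - 11/3) = 1/(-17/3) = -3/17 ≈ -0.17647)
v = 1488/17 (v = -3/17*(-496) = 1488/17 ≈ 87.529)
(7942 + 27³) + v = (7942 + 27³) + 1488/17 = (7942 + 19683) + 1488/17 = 27625 + 1488/17 = 471113/17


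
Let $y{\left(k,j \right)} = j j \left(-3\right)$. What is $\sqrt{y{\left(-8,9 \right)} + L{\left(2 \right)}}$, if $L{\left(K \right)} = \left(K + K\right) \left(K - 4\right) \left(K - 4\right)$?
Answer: $i \sqrt{227} \approx 15.067 i$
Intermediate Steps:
$y{\left(k,j \right)} = - 3 j^{2}$ ($y{\left(k,j \right)} = j^{2} \left(-3\right) = - 3 j^{2}$)
$L{\left(K \right)} = 2 K \left(-4 + K\right)^{2}$ ($L{\left(K \right)} = 2 K \left(-4 + K\right) \left(-4 + K\right) = 2 K \left(-4 + K\right)^{2}$)
$\sqrt{y{\left(-8,9 \right)} + L{\left(2 \right)}} = \sqrt{- 3 \cdot 9^{2} + 2 \cdot 2 \left(-4 + 2\right)^{2}} = \sqrt{\left(-3\right) 81 + 2 \cdot 2 \left(-2\right)^{2}} = \sqrt{-243 + 2 \cdot 2 \cdot 4} = \sqrt{-243 + 16} = \sqrt{-227} = i \sqrt{227}$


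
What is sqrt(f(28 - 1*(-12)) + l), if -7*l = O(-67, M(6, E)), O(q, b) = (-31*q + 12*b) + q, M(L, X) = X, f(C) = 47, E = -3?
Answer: I*sqrt(235) ≈ 15.33*I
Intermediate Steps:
O(q, b) = -30*q + 12*b
l = -282 (l = -(-30*(-67) + 12*(-3))/7 = -(2010 - 36)/7 = -1/7*1974 = -282)
sqrt(f(28 - 1*(-12)) + l) = sqrt(47 - 282) = sqrt(-235) = I*sqrt(235)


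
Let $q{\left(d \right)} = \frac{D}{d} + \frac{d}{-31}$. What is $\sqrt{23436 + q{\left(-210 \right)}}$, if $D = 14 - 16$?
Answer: $\frac{\sqrt{248376879555}}{3255} \approx 153.11$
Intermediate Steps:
$D = -2$
$q{\left(d \right)} = - \frac{2}{d} - \frac{d}{31}$ ($q{\left(d \right)} = - \frac{2}{d} + \frac{d}{-31} = - \frac{2}{d} + d \left(- \frac{1}{31}\right) = - \frac{2}{d} - \frac{d}{31}$)
$\sqrt{23436 + q{\left(-210 \right)}} = \sqrt{23436 - \left(- \frac{210}{31} + \frac{2}{-210}\right)} = \sqrt{23436 + \left(\left(-2\right) \left(- \frac{1}{210}\right) + \frac{210}{31}\right)} = \sqrt{23436 + \left(\frac{1}{105} + \frac{210}{31}\right)} = \sqrt{23436 + \frac{22081}{3255}} = \sqrt{\frac{76306261}{3255}} = \frac{\sqrt{248376879555}}{3255}$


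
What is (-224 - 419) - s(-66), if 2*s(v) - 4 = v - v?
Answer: -645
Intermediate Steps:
s(v) = 2 (s(v) = 2 + (v - v)/2 = 2 + (1/2)*0 = 2 + 0 = 2)
(-224 - 419) - s(-66) = (-224 - 419) - 1*2 = -643 - 2 = -645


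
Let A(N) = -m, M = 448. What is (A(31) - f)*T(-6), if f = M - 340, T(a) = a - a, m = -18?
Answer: 0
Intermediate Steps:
T(a) = 0
A(N) = 18 (A(N) = -1*(-18) = 18)
f = 108 (f = 448 - 340 = 108)
(A(31) - f)*T(-6) = (18 - 1*108)*0 = (18 - 108)*0 = -90*0 = 0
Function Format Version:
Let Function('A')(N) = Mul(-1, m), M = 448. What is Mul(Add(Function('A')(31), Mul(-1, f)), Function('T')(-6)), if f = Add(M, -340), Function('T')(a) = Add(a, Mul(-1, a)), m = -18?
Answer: 0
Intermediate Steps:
Function('T')(a) = 0
Function('A')(N) = 18 (Function('A')(N) = Mul(-1, -18) = 18)
f = 108 (f = Add(448, -340) = 108)
Mul(Add(Function('A')(31), Mul(-1, f)), Function('T')(-6)) = Mul(Add(18, Mul(-1, 108)), 0) = Mul(Add(18, -108), 0) = Mul(-90, 0) = 0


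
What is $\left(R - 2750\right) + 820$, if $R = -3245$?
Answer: $-5175$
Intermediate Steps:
$\left(R - 2750\right) + 820 = \left(-3245 - 2750\right) + 820 = -5995 + 820 = -5175$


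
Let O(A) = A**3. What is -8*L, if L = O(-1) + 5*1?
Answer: -32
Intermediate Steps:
L = 4 (L = (-1)**3 + 5*1 = -1 + 5 = 4)
-8*L = -8*4 = -32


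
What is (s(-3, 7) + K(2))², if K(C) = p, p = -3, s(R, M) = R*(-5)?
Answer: 144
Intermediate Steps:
s(R, M) = -5*R
K(C) = -3
(s(-3, 7) + K(2))² = (-5*(-3) - 3)² = (15 - 3)² = 12² = 144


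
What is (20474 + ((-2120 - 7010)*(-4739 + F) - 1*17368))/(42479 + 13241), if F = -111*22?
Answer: 16391409/13930 ≈ 1176.7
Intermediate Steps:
F = -2442
(20474 + ((-2120 - 7010)*(-4739 + F) - 1*17368))/(42479 + 13241) = (20474 + ((-2120 - 7010)*(-4739 - 2442) - 1*17368))/(42479 + 13241) = (20474 + (-9130*(-7181) - 17368))/55720 = (20474 + (65562530 - 17368))*(1/55720) = (20474 + 65545162)*(1/55720) = 65565636*(1/55720) = 16391409/13930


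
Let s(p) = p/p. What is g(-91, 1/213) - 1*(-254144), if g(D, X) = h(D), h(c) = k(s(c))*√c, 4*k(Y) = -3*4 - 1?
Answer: 254144 - 13*I*√91/4 ≈ 2.5414e+5 - 31.003*I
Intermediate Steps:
s(p) = 1
k(Y) = -13/4 (k(Y) = (-3*4 - 1)/4 = (-12 - 1)/4 = (¼)*(-13) = -13/4)
h(c) = -13*√c/4
g(D, X) = -13*√D/4
g(-91, 1/213) - 1*(-254144) = -13*I*√91/4 - 1*(-254144) = -13*I*√91/4 + 254144 = 254144 - 13*I*√91/4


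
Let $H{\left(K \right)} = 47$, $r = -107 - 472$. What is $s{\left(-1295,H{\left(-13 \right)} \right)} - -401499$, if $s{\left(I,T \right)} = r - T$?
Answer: $400873$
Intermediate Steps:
$r = -579$ ($r = -107 - 472 = -579$)
$s{\left(I,T \right)} = -579 - T$
$s{\left(-1295,H{\left(-13 \right)} \right)} - -401499 = \left(-579 - 47\right) - -401499 = \left(-579 - 47\right) + 401499 = -626 + 401499 = 400873$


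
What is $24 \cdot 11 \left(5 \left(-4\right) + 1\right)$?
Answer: $-5016$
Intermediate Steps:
$24 \cdot 11 \left(5 \left(-4\right) + 1\right) = 264 \left(-20 + 1\right) = 264 \left(-19\right) = -5016$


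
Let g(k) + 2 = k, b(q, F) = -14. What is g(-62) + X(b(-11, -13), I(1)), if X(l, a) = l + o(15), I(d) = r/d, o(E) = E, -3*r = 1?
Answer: -63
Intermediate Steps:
r = -⅓ (r = -⅓*1 = -⅓ ≈ -0.33333)
I(d) = -1/(3*d)
g(k) = -2 + k
X(l, a) = 15 + l (X(l, a) = l + 15 = 15 + l)
g(-62) + X(b(-11, -13), I(1)) = (-2 - 62) + (15 - 14) = -64 + 1 = -63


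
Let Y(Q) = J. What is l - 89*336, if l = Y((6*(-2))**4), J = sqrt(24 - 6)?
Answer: -29904 + 3*sqrt(2) ≈ -29900.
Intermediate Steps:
J = 3*sqrt(2) (J = sqrt(18) = 3*sqrt(2) ≈ 4.2426)
Y(Q) = 3*sqrt(2)
l = 3*sqrt(2) ≈ 4.2426
l - 89*336 = 3*sqrt(2) - 89*336 = 3*sqrt(2) - 29904 = -29904 + 3*sqrt(2)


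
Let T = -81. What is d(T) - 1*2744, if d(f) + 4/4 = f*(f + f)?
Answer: 10377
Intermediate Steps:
d(f) = -1 + 2*f² (d(f) = -1 + f*(f + f) = -1 + f*(2*f) = -1 + 2*f²)
d(T) - 1*2744 = (-1 + 2*(-81)²) - 1*2744 = (-1 + 2*6561) - 2744 = (-1 + 13122) - 2744 = 13121 - 2744 = 10377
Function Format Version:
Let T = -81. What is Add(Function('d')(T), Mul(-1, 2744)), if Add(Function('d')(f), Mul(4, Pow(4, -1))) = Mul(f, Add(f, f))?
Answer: 10377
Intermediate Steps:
Function('d')(f) = Add(-1, Mul(2, Pow(f, 2))) (Function('d')(f) = Add(-1, Mul(f, Add(f, f))) = Add(-1, Mul(f, Mul(2, f))) = Add(-1, Mul(2, Pow(f, 2))))
Add(Function('d')(T), Mul(-1, 2744)) = Add(Add(-1, Mul(2, Pow(-81, 2))), Mul(-1, 2744)) = Add(Add(-1, Mul(2, 6561)), -2744) = Add(Add(-1, 13122), -2744) = Add(13121, -2744) = 10377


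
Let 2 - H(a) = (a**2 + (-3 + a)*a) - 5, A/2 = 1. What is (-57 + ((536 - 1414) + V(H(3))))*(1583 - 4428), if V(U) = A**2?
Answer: 2648695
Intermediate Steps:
A = 2 (A = 2*1 = 2)
H(a) = 7 - a**2 - a*(-3 + a) (H(a) = 2 - ((a**2 + (-3 + a)*a) - 5) = 2 - ((a**2 + a*(-3 + a)) - 5) = 2 - (-5 + a**2 + a*(-3 + a)) = 2 + (5 - a**2 - a*(-3 + a)) = 7 - a**2 - a*(-3 + a))
V(U) = 4 (V(U) = 2**2 = 4)
(-57 + ((536 - 1414) + V(H(3))))*(1583 - 4428) = (-57 + ((536 - 1414) + 4))*(1583 - 4428) = (-57 + (-878 + 4))*(-2845) = (-57 - 874)*(-2845) = -931*(-2845) = 2648695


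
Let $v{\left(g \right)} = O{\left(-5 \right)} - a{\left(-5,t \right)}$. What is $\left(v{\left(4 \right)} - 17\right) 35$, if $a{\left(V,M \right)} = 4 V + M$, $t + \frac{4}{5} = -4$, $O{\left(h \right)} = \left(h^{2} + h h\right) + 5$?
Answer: $2198$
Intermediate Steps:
$O{\left(h \right)} = 5 + 2 h^{2}$ ($O{\left(h \right)} = \left(h^{2} + h^{2}\right) + 5 = 2 h^{2} + 5 = 5 + 2 h^{2}$)
$t = - \frac{24}{5}$ ($t = - \frac{4}{5} - 4 = - \frac{24}{5} \approx -4.8$)
$a{\left(V,M \right)} = M + 4 V$
$v{\left(g \right)} = \frac{399}{5}$ ($v{\left(g \right)} = \left(5 + 2 \left(-5\right)^{2}\right) - \left(- \frac{24}{5} + 4 \left(-5\right)\right) = \left(5 + 2 \cdot 25\right) - \left(- \frac{24}{5} - 20\right) = \left(5 + 50\right) - - \frac{124}{5} = 55 + \frac{124}{5} = \frac{399}{5}$)
$\left(v{\left(4 \right)} - 17\right) 35 = \left(\frac{399}{5} - 17\right) 35 = \frac{314}{5} \cdot 35 = 2198$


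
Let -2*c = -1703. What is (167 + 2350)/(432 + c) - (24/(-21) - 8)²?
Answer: -10267766/125783 ≈ -81.631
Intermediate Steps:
c = 1703/2 (c = -½*(-1703) = 1703/2 ≈ 851.50)
(167 + 2350)/(432 + c) - (24/(-21) - 8)² = (167 + 2350)/(432 + 1703/2) - (24/(-21) - 8)² = 2517/(2567/2) - (24*(-1/21) - 8)² = 2517*(2/2567) - (-8/7 - 8)² = 5034/2567 - (-64/7)² = 5034/2567 - 1*4096/49 = 5034/2567 - 4096/49 = -10267766/125783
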